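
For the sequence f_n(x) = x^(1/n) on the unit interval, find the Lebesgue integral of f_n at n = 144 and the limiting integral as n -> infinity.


At n = 144: f_144(x) = x^(1/144).
Step 1: integral(x^(1/144), 0, 1) = [x^(1/144+1) / (1/144+1)] from 0 to 1
     = 1 / (1/144 + 1) = 1 / ((144+1)/144) = 144/(144+1)
     = 144/145 = 0.993103
Step 2: As n -> infinity, f_n(x) = x^(1/n) -> 1 for x in (0,1], and f_n is increasing in n.
By MCT, lim_n integral(f_n) = integral(lim_n f_n) = integral(1, 0, 1) = 1.
Step 3: Verify convergence: 144/145 = 0.993103 -> 1


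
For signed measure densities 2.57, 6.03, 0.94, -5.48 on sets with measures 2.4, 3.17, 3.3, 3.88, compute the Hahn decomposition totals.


Step 1: Compute signed measure on each set:
  Set 1: 2.57 * 2.4 = 6.168
  Set 2: 6.03 * 3.17 = 19.1151
  Set 3: 0.94 * 3.3 = 3.102
  Set 4: -5.48 * 3.88 = -21.2624
Step 2: Total signed measure = (6.168) + (19.1151) + (3.102) + (-21.2624)
     = 7.1227
Step 3: Positive part mu+(X) = sum of positive contributions = 28.3851
Step 4: Negative part mu-(X) = |sum of negative contributions| = 21.2624


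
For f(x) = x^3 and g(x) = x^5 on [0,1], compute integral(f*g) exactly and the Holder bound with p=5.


Step 1: Exact integral of f*g = integral(x^8, 0, 1) = 1/9
     = 0.111111
Step 2: Holder bound with p=5, q=1.25:
  ||f||_p = (integral x^15 dx)^(1/5) = (1/16)^(1/5) = 0.574349
  ||g||_q = (integral x^6.25 dx)^(1/1.25) = (1/7.25)^(1/1.25) = 0.204989
Step 3: Holder bound = ||f||_p * ||g||_q = 0.574349 * 0.204989 = 0.117735
Verification: 0.111111 <= 0.117735 (Holder holds)


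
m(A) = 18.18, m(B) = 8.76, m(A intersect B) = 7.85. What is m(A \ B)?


m(A \ B) = m(A) - m(A n B)
= 18.18 - 7.85
= 10.33


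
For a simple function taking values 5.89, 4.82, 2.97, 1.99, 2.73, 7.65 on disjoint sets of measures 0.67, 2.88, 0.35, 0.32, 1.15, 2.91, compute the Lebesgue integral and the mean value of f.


Step 1: Integral = sum(value_i * measure_i)
= 5.89*0.67 + 4.82*2.88 + 2.97*0.35 + 1.99*0.32 + 2.73*1.15 + 7.65*2.91
= 3.9463 + 13.8816 + 1.0395 + 0.6368 + 3.1395 + 22.2615
= 44.9052
Step 2: Total measure of domain = 0.67 + 2.88 + 0.35 + 0.32 + 1.15 + 2.91 = 8.28
Step 3: Average value = 44.9052 / 8.28 = 5.423333


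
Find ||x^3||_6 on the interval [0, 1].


Step 1: ||f||_6 = (integral_0^1 |x^3|^6 dx)^(1/6)
     = (integral_0^1 x^18 dx)^(1/6)
Step 2: integral_0^1 x^18 dx = [x^19/(19)] from 0 to 1 = 1^19/19
     = 1/19 = 0.052632
Step 3: ||f||_6 = (0.052632)^(1/6) = 0.612173


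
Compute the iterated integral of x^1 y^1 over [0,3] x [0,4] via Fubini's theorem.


By Fubini's theorem, the double integral factors as a product of single integrals:
Step 1: integral_0^3 x^1 dx = [x^2/2] from 0 to 3
     = 3^2/2 = 4.5
Step 2: integral_0^4 y^1 dy = [y^2/2] from 0 to 4
     = 4^2/2 = 8
Step 3: Double integral = 4.5 * 8 = 36


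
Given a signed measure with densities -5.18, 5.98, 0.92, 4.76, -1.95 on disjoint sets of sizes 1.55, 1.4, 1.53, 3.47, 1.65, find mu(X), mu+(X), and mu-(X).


Step 1: Compute signed measure on each set:
  Set 1: -5.18 * 1.55 = -8.029
  Set 2: 5.98 * 1.4 = 8.372
  Set 3: 0.92 * 1.53 = 1.4076
  Set 4: 4.76 * 3.47 = 16.5172
  Set 5: -1.95 * 1.65 = -3.2175
Step 2: Total signed measure = (-8.029) + (8.372) + (1.4076) + (16.5172) + (-3.2175)
     = 15.0503
Step 3: Positive part mu+(X) = sum of positive contributions = 26.2968
Step 4: Negative part mu-(X) = |sum of negative contributions| = 11.2465


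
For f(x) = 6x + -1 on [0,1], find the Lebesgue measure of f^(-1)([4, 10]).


f^(-1)([4, 10]) = {x : 4 <= 6x + -1 <= 10}
Solving: (4 - -1)/6 <= x <= (10 - -1)/6
= [0.833333, 1.833333]
Intersecting with [0,1]: [0.833333, 1]
Measure = 1 - 0.833333 = 0.166667


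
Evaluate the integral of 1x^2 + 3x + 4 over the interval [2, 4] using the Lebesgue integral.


The Lebesgue integral of a Riemann-integrable function agrees with the Riemann integral.
Antiderivative F(x) = (1/3)x^3 + (3/2)x^2 + 4x
F(4) = (1/3)*4^3 + (3/2)*4^2 + 4*4
     = (1/3)*64 + (3/2)*16 + 4*4
     = 21.333333 + 24 + 16
     = 61.333333
F(2) = 16.666667
Integral = F(4) - F(2) = 61.333333 - 16.666667 = 44.666667


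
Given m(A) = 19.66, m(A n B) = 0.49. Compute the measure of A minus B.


m(A \ B) = m(A) - m(A n B)
= 19.66 - 0.49
= 19.17


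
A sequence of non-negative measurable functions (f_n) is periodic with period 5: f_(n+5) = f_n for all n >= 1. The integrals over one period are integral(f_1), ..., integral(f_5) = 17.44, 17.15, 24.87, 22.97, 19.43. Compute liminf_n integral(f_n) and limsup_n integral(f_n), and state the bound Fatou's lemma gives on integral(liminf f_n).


The sequence (integral(f_n)) is periodic with period 5, repeating the values 17.44, 17.15, 24.87, 22.97, 19.43 indefinitely.
Step 1: For a periodic sequence, every tail (a_m, a_(m+1), ...) contains all 5 period values infinitely often.
Step 2: Hence inf of every tail = min of the period values = min(17.44, 17.15, 24.87, 22.97, 19.43) = 17.15.
        liminf_n integral(f_n) = sup over m of (inf of tail from m) = 17.15.
Step 3: Similarly sup of every tail = max of the period values = 24.87.
        limsup_n integral(f_n) = 24.87.
Step 4: Fatou's lemma: integral(liminf_n f_n) <= liminf_n integral(f_n) = 17.15.
        So the integral of the pointwise liminf is at most 17.15.


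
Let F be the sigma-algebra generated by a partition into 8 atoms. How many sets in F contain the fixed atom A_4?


Each element of F is a union of some subset S of the 8 atoms.
The element contains A_4 iff A_4 is in S.
So we count subsets S of {A_1,...,A_8} with A_4 in S: choose freely among the other 7 atoms.
Count = 2^(8-1) = 2^7 = 128.


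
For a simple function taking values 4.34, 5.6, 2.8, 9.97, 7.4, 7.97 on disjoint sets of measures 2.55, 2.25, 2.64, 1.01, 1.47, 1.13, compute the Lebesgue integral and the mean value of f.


Step 1: Integral = sum(value_i * measure_i)
= 4.34*2.55 + 5.6*2.25 + 2.8*2.64 + 9.97*1.01 + 7.4*1.47 + 7.97*1.13
= 11.067 + 12.6 + 7.392 + 10.0697 + 10.878 + 9.0061
= 61.0128
Step 2: Total measure of domain = 2.55 + 2.25 + 2.64 + 1.01 + 1.47 + 1.13 = 11.05
Step 3: Average value = 61.0128 / 11.05 = 5.52152


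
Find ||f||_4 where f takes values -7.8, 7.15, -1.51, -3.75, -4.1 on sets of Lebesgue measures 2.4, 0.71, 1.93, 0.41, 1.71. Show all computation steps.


Step 1: Compute |f_i|^4 for each value:
  |-7.8|^4 = 3701.5056
  |7.15|^4 = 2613.510006
  |-1.51|^4 = 5.198856
  |-3.75|^4 = 197.753906
  |-4.1|^4 = 282.5761
Step 2: Multiply by measures and sum:
  3701.5056 * 2.4 = 8883.61344
  2613.510006 * 0.71 = 1855.592104
  5.198856 * 1.93 = 10.033792
  197.753906 * 0.41 = 81.079102
  282.5761 * 1.71 = 483.205131
Sum = 8883.61344 + 1855.592104 + 10.033792 + 81.079102 + 483.205131 = 11313.523569
Step 3: Take the p-th root:
||f||_4 = (11313.523569)^(1/4) = 10.313343


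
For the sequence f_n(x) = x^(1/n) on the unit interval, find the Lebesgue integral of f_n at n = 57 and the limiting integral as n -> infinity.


At n = 57: f_57(x) = x^(1/57).
Step 1: integral(x^(1/57), 0, 1) = [x^(1/57+1) / (1/57+1)] from 0 to 1
     = 1 / (1/57 + 1) = 1 / ((57+1)/57) = 57/(57+1)
     = 57/58 = 0.982759
Step 2: As n -> infinity, f_n(x) = x^(1/n) -> 1 for x in (0,1], and f_n is increasing in n.
By MCT, lim_n integral(f_n) = integral(lim_n f_n) = integral(1, 0, 1) = 1.
Step 3: Verify convergence: 57/58 = 0.982759 -> 1


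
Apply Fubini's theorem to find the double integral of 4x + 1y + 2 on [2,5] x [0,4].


By Fubini, integrate in x first, then y.
Step 1: Fix y, integrate over x in [2,5]:
  integral(4x + 1y + 2, x=2..5)
  = 4*(5^2 - 2^2)/2 + (1y + 2)*(5 - 2)
  = 42 + (1y + 2)*3
  = 42 + 3y + 6
  = 48 + 3y
Step 2: Integrate over y in [0,4]:
  integral(48 + 3y, y=0..4)
  = 48*4 + 3*(4^2 - 0^2)/2
  = 192 + 24
  = 216


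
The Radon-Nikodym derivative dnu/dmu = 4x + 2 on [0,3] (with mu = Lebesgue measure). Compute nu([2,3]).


nu(A) = integral_A (dnu/dmu) dmu = integral_2^3 (4x + 2) dx
Step 1: Antiderivative F(x) = (4/2)x^2 + 2x
Step 2: F(3) = (4/2)*3^2 + 2*3 = 18 + 6 = 24
Step 3: F(2) = (4/2)*2^2 + 2*2 = 8 + 4 = 12
Step 4: nu([2,3]) = F(3) - F(2) = 24 - 12 = 12


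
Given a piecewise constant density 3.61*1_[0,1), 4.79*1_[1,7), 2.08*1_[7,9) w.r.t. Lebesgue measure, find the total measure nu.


Integrate each piece of the Radon-Nikodym derivative:
Step 1: integral_0^1 3.61 dx = 3.61*(1-0) = 3.61*1 = 3.61
Step 2: integral_1^7 4.79 dx = 4.79*(7-1) = 4.79*6 = 28.74
Step 3: integral_7^9 2.08 dx = 2.08*(9-7) = 2.08*2 = 4.16
Total: 3.61 + 28.74 + 4.16 = 36.51


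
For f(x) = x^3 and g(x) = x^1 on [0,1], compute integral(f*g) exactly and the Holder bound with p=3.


Step 1: Exact integral of f*g = integral(x^4, 0, 1) = 1/5
     = 0.2
Step 2: Holder bound with p=3, q=1.5:
  ||f||_p = (integral x^9 dx)^(1/3) = (1/10)^(1/3) = 0.464159
  ||g||_q = (integral x^1.5 dx)^(1/1.5) = (1/2.5)^(1/1.5) = 0.542884
Step 3: Holder bound = ||f||_p * ||g||_q = 0.464159 * 0.542884 = 0.251984
Verification: 0.2 <= 0.251984 (Holder holds)


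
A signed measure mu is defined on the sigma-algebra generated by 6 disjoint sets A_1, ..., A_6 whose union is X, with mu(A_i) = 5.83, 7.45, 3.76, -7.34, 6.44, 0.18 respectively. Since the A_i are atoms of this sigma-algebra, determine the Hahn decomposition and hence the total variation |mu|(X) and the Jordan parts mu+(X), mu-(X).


Step 1: Every measurable set is a union of atoms (the cells / points), so a Hahn decomposition is
  obtained by grouping atoms by sign: P = union of atoms with mu > 0, N = union of the remaining atoms.
  Atoms in P (indices): 1, 2, 3, 5, 6;  atoms in N (indices): 4
  Positive values: 5.83, 7.45, 3.76, 6.44, 0.18
  Negative values: -7.34
Step 2: mu+(X) = mu(P) = sum of positive atom values = 23.66
Step 3: mu-(X) = -mu(N) = sum of |negative atom values| = 7.34
Step 4: |mu|(X) = mu+(X) + mu-(X) = 23.66 + 7.34 = 31


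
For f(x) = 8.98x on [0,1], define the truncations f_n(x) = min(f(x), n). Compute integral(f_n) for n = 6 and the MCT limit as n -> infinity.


f(x) = 8.98x on [0,1]; f_n(x) = min(8.98x, n). At n = 6:
Step 1: f(x) reaches 6 at x = 6/8.98 = 0.668151
Step 2: integral(f_6) = integral(8.98x, 0, 0.668151) + integral(6, 0.668151, 1)
       = 8.98*0.668151^2/2 + 6*(1 - 0.668151)
       = 2.004454 + 1.991091
       = 3.995546
Step 3: As n -> infinity, f_n increases to f, so by MCT integral(f_n) -> integral(f) = 8.98/2 = 4.49.
Convergence: integral(f_6) = 3.995546 -> 4.49 as n -> infinity


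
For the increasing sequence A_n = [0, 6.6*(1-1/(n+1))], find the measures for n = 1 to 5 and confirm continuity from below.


By continuity of measure from below: if A_n increases to A, then m(A_n) -> m(A).
Here A = [0, 6.6], so m(A) = 6.6
Step 1: a_1 = 6.6*(1 - 1/2) = 3.3, m(A_1) = 3.3
Step 2: a_2 = 6.6*(1 - 1/3) = 4.4, m(A_2) = 4.4
Step 3: a_3 = 6.6*(1 - 1/4) = 4.95, m(A_3) = 4.95
Step 4: a_4 = 6.6*(1 - 1/5) = 5.28, m(A_4) = 5.28
Step 5: a_5 = 6.6*(1 - 1/6) = 5.5, m(A_5) = 5.5
Limit: m(A_n) -> m([0,6.6]) = 6.6


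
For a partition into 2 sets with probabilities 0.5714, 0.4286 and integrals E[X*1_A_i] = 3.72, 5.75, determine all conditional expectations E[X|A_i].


For each cell A_i: E[X|A_i] = E[X*1_A_i] / P(A_i)
Step 1: E[X|A_1] = 3.72 / 0.5714 = 6.510326
Step 2: E[X|A_2] = 5.75 / 0.4286 = 13.415772
Verification: E[X] = sum E[X*1_A_i] = 3.72 + 5.75 = 9.47


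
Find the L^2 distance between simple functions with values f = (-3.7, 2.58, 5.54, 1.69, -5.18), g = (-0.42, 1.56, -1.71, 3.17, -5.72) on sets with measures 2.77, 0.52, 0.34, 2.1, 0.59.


Step 1: Compute differences f_i - g_i:
  -3.7 - -0.42 = -3.28
  2.58 - 1.56 = 1.02
  5.54 - -1.71 = 7.25
  1.69 - 3.17 = -1.48
  -5.18 - -5.72 = 0.54
Step 2: Compute |diff|^2 * measure for each set:
  |-3.28|^2 * 2.77 = 10.7584 * 2.77 = 29.800768
  |1.02|^2 * 0.52 = 1.0404 * 0.52 = 0.541008
  |7.25|^2 * 0.34 = 52.5625 * 0.34 = 17.87125
  |-1.48|^2 * 2.1 = 2.1904 * 2.1 = 4.59984
  |0.54|^2 * 0.59 = 0.2916 * 0.59 = 0.172044
Step 3: Sum = 52.98491
Step 4: ||f-g||_2 = (52.98491)^(1/2) = 7.279073


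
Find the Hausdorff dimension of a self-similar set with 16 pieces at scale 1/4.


For a self-similar set with N copies scaled by 1/r:
dim_H = log(N)/log(r) = log(16)/log(4)
= 2.772589/1.386294
= 2


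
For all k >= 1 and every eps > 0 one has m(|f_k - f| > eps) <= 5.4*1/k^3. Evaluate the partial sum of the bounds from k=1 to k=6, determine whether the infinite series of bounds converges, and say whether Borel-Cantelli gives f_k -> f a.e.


Step 1: List the terms 5.4*1/k^3 for k = 1 to 6:
  k=1: 5.4
  k=2: 0.675
  k=3: 0.2
  k=4: 0.084375
  k=5: 0.0432
  k=6: 0.025
Step 2: Partial sum = 5.4 + 0.675 + 0.2 + 0.084375 + 0.0432 + 0.025
     = 6.427575
Step 3: The full series sum_(k>=1) 5.4*1/k^3 converges (p-series with p = 3 > 1; a constant multiple of a convergent series converges).
Step 4: Fix eps > 0. Since sum_k m(|f_k - f| > eps) < infinity, the Borel-Cantelli lemma gives
        m(limsup_k {|f_k - f| > eps}) = 0, i.e. for a.e. x, |f_k(x) - f(x)| <= eps for all large k.
        Applying this with eps = 1/j for j = 1, 2, ... and intersecting the countably many full-measure sets,
        for a.e. x we get limsup_k |f_k(x) - f(x)| <= 1/j for every j, hence f_k -> f almost everywhere.
Conclusion: series converges; Borel-Cantelli yields f_k -> f a.e.


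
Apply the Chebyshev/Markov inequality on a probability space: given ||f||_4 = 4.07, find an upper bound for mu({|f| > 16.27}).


Chebyshev/Markov inequality: mu(|f| > eps) <= (||f||_p / eps)^p
Step 1: ||f||_4 / eps = 4.07 / 16.27 = 0.250154
Step 2: Raise to power p = 4:
  (0.250154)^4 = 0.003916
Step 3: Therefore mu(|f| > 16.27) <= 0.003916


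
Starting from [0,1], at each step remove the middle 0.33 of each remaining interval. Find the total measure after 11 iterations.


Step 1: At each step, fraction remaining = 1 - 0.33 = 0.67
Step 2: After 11 steps, measure = (0.67)^11
Result = 0.012213


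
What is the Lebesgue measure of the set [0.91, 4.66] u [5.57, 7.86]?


For pairwise disjoint intervals, m(union) = sum of lengths.
= (4.66 - 0.91) + (7.86 - 5.57)
= 3.75 + 2.29
= 6.04


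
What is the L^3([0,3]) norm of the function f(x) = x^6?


Step 1: ||f||_3 = (integral_0^3 |x^6|^3 dx)^(1/3)
     = (integral_0^3 x^18 dx)^(1/3)
Step 2: integral_0^3 x^18 dx = [x^19/(19)] from 0 to 3 = 3^19/19
     = 1162261467/19 = 6.117166e+07
Step 3: ||f||_3 = (6.117166e+07)^(1/3) = 394.018621


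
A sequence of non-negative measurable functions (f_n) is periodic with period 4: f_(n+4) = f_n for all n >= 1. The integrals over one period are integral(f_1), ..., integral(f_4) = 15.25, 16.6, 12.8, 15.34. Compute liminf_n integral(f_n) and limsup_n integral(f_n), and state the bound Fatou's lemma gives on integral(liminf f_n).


The sequence (integral(f_n)) is periodic with period 4, repeating the values 15.25, 16.6, 12.8, 15.34 indefinitely.
Step 1: For a periodic sequence, every tail (a_m, a_(m+1), ...) contains all 4 period values infinitely often.
Step 2: Hence inf of every tail = min of the period values = min(15.25, 16.6, 12.8, 15.34) = 12.8.
        liminf_n integral(f_n) = sup over m of (inf of tail from m) = 12.8.
Step 3: Similarly sup of every tail = max of the period values = 16.6.
        limsup_n integral(f_n) = 16.6.
Step 4: Fatou's lemma: integral(liminf_n f_n) <= liminf_n integral(f_n) = 12.8.
        So the integral of the pointwise liminf is at most 12.8.


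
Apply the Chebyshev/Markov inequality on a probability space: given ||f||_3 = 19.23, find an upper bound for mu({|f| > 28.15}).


Chebyshev/Markov inequality: mu(|f| > eps) <= (||f||_p / eps)^p
Step 1: ||f||_3 / eps = 19.23 / 28.15 = 0.683126
Step 2: Raise to power p = 3:
  (0.683126)^3 = 0.318789
Step 3: Therefore mu(|f| > 28.15) <= 0.318789


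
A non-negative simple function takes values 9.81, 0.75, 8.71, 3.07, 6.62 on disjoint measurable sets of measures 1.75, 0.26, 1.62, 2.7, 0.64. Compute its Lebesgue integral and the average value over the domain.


Step 1: Integral = sum(value_i * measure_i)
= 9.81*1.75 + 0.75*0.26 + 8.71*1.62 + 3.07*2.7 + 6.62*0.64
= 17.1675 + 0.195 + 14.1102 + 8.289 + 4.2368
= 43.9985
Step 2: Total measure of domain = 1.75 + 0.26 + 1.62 + 2.7 + 0.64 = 6.97
Step 3: Average value = 43.9985 / 6.97 = 6.312554


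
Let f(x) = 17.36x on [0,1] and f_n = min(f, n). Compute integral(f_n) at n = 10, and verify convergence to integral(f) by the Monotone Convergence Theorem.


f(x) = 17.36x on [0,1]; f_n(x) = min(17.36x, n). At n = 10:
Step 1: f(x) reaches 10 at x = 10/17.36 = 0.576037
Step 2: integral(f_10) = integral(17.36x, 0, 0.576037) + integral(10, 0.576037, 1)
       = 17.36*0.576037^2/2 + 10*(1 - 0.576037)
       = 2.880184 + 4.239631
       = 7.119816
Step 3: As n -> infinity, f_n increases to f, so by MCT integral(f_n) -> integral(f) = 17.36/2 = 8.68.
Convergence: integral(f_10) = 7.119816 -> 8.68 as n -> infinity


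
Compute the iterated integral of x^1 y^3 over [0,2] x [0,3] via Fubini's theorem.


By Fubini's theorem, the double integral factors as a product of single integrals:
Step 1: integral_0^2 x^1 dx = [x^2/2] from 0 to 2
     = 2^2/2 = 2
Step 2: integral_0^3 y^3 dy = [y^4/4] from 0 to 3
     = 3^4/4 = 20.25
Step 3: Double integral = 2 * 20.25 = 40.5


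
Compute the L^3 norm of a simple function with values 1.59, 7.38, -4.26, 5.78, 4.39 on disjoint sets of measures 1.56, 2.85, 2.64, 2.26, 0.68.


Step 1: Compute |f_i|^3 for each value:
  |1.59|^3 = 4.019679
  |7.38|^3 = 401.947272
  |-4.26|^3 = 77.308776
  |5.78|^3 = 193.100552
  |4.39|^3 = 84.604519
Step 2: Multiply by measures and sum:
  4.019679 * 1.56 = 6.270699
  401.947272 * 2.85 = 1145.549725
  77.308776 * 2.64 = 204.095169
  193.100552 * 2.26 = 436.407248
  84.604519 * 0.68 = 57.531073
Sum = 6.270699 + 1145.549725 + 204.095169 + 436.407248 + 57.531073 = 1849.853914
Step 3: Take the p-th root:
||f||_3 = (1849.853914)^(1/3) = 12.275687


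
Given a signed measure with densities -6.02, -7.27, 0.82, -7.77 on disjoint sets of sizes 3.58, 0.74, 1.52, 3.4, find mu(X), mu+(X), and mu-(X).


Step 1: Compute signed measure on each set:
  Set 1: -6.02 * 3.58 = -21.5516
  Set 2: -7.27 * 0.74 = -5.3798
  Set 3: 0.82 * 1.52 = 1.2464
  Set 4: -7.77 * 3.4 = -26.418
Step 2: Total signed measure = (-21.5516) + (-5.3798) + (1.2464) + (-26.418)
     = -52.103
Step 3: Positive part mu+(X) = sum of positive contributions = 1.2464
Step 4: Negative part mu-(X) = |sum of negative contributions| = 53.3494


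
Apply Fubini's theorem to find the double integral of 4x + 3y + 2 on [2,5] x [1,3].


By Fubini, integrate in x first, then y.
Step 1: Fix y, integrate over x in [2,5]:
  integral(4x + 3y + 2, x=2..5)
  = 4*(5^2 - 2^2)/2 + (3y + 2)*(5 - 2)
  = 42 + (3y + 2)*3
  = 42 + 9y + 6
  = 48 + 9y
Step 2: Integrate over y in [1,3]:
  integral(48 + 9y, y=1..3)
  = 48*2 + 9*(3^2 - 1^2)/2
  = 96 + 36
  = 132


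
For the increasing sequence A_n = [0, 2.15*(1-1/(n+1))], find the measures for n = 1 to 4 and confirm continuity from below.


By continuity of measure from below: if A_n increases to A, then m(A_n) -> m(A).
Here A = [0, 2.15], so m(A) = 2.15
Step 1: a_1 = 2.15*(1 - 1/2) = 1.075, m(A_1) = 1.075
Step 2: a_2 = 2.15*(1 - 1/3) = 1.4333, m(A_2) = 1.4333
Step 3: a_3 = 2.15*(1 - 1/4) = 1.6125, m(A_3) = 1.6125
Step 4: a_4 = 2.15*(1 - 1/5) = 1.72, m(A_4) = 1.72
Limit: m(A_n) -> m([0,2.15]) = 2.15


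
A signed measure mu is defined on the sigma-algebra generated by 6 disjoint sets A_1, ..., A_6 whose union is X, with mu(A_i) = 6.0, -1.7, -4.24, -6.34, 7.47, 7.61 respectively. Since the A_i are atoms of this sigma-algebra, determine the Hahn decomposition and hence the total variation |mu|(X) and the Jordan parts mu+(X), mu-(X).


Step 1: Every measurable set is a union of atoms (the cells / points), so a Hahn decomposition is
  obtained by grouping atoms by sign: P = union of atoms with mu > 0, N = union of the remaining atoms.
  Atoms in P (indices): 1, 5, 6;  atoms in N (indices): 2, 3, 4
  Positive values: 6, 7.47, 7.61
  Negative values: -1.7, -4.24, -6.34
Step 2: mu+(X) = mu(P) = sum of positive atom values = 21.08
Step 3: mu-(X) = -mu(N) = sum of |negative atom values| = 12.28
Step 4: |mu|(X) = mu+(X) + mu-(X) = 21.08 + 12.28 = 33.36


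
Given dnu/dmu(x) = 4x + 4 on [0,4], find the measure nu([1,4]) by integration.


nu(A) = integral_A (dnu/dmu) dmu = integral_1^4 (4x + 4) dx
Step 1: Antiderivative F(x) = (4/2)x^2 + 4x
Step 2: F(4) = (4/2)*4^2 + 4*4 = 32 + 16 = 48
Step 3: F(1) = (4/2)*1^2 + 4*1 = 2 + 4 = 6
Step 4: nu([1,4]) = F(4) - F(1) = 48 - 6 = 42


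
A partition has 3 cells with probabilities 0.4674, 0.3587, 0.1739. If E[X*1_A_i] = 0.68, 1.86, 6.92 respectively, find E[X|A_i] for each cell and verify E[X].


For each cell A_i: E[X|A_i] = E[X*1_A_i] / P(A_i)
Step 1: E[X|A_1] = 0.68 / 0.4674 = 1.454857
Step 2: E[X|A_2] = 1.86 / 0.3587 = 5.185392
Step 3: E[X|A_3] = 6.92 / 0.1739 = 39.792984
Verification: E[X] = sum E[X*1_A_i] = 0.68 + 1.86 + 6.92 = 9.46


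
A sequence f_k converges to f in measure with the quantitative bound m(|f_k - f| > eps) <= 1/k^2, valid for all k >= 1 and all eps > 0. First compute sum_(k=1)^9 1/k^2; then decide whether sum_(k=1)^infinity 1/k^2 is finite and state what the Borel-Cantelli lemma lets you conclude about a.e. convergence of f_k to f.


Step 1: List the terms 1/k^2 for k = 1 to 9:
  k=1: 1
  k=2: 0.25
  k=3: 0.111111
  k=4: 0.0625
  k=5: 0.04
  k=6: 0.027778
  k=7: 0.020408
  k=8: 0.015625
  k=9: 0.012346
Step 2: Partial sum = 1 + 0.25 + 0.111111 + 0.0625 + 0.04 + 0.027778 + 0.020408 + 0.015625 + 0.012346
     = 1.539768
Step 3: The full series sum_(k>=1) 1/k^2 converges (p-series with p = 2 > 1; a constant multiple of a convergent series converges).
Step 4: Fix eps > 0. Since sum_k m(|f_k - f| > eps) < infinity, the Borel-Cantelli lemma gives
        m(limsup_k {|f_k - f| > eps}) = 0, i.e. for a.e. x, |f_k(x) - f(x)| <= eps for all large k.
        Applying this with eps = 1/j for j = 1, 2, ... and intersecting the countably many full-measure sets,
        for a.e. x we get limsup_k |f_k(x) - f(x)| <= 1/j for every j, hence f_k -> f almost everywhere.
Conclusion: series converges; Borel-Cantelli yields f_k -> f a.e.


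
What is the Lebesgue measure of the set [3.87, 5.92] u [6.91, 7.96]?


For pairwise disjoint intervals, m(union) = sum of lengths.
= (5.92 - 3.87) + (7.96 - 6.91)
= 2.05 + 1.05
= 3.1


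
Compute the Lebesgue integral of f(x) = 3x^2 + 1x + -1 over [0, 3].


The Lebesgue integral of a Riemann-integrable function agrees with the Riemann integral.
Antiderivative F(x) = (3/3)x^3 + (1/2)x^2 + -1x
F(3) = (3/3)*3^3 + (1/2)*3^2 + -1*3
     = (3/3)*27 + (1/2)*9 + -1*3
     = 27 + 4.5 + -3
     = 28.5
F(0) = 0.0
Integral = F(3) - F(0) = 28.5 - 0.0 = 28.5


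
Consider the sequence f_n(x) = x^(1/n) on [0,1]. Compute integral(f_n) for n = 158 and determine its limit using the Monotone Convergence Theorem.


At n = 158: f_158(x) = x^(1/158).
Step 1: integral(x^(1/158), 0, 1) = [x^(1/158+1) / (1/158+1)] from 0 to 1
     = 1 / (1/158 + 1) = 1 / ((158+1)/158) = 158/(158+1)
     = 158/159 = 0.993711
Step 2: As n -> infinity, f_n(x) = x^(1/n) -> 1 for x in (0,1], and f_n is increasing in n.
By MCT, lim_n integral(f_n) = integral(lim_n f_n) = integral(1, 0, 1) = 1.
Step 3: Verify convergence: 158/159 = 0.993711 -> 1


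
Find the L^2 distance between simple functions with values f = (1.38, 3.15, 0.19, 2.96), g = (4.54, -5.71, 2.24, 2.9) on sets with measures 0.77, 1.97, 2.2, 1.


Step 1: Compute differences f_i - g_i:
  1.38 - 4.54 = -3.16
  3.15 - -5.71 = 8.86
  0.19 - 2.24 = -2.05
  2.96 - 2.9 = 0.06
Step 2: Compute |diff|^2 * measure for each set:
  |-3.16|^2 * 0.77 = 9.9856 * 0.77 = 7.688912
  |8.86|^2 * 1.97 = 78.4996 * 1.97 = 154.644212
  |-2.05|^2 * 2.2 = 4.2025 * 2.2 = 9.2455
  |0.06|^2 * 1 = 0.0036 * 1 = 0.0036
Step 3: Sum = 171.582224
Step 4: ||f-g||_2 = (171.582224)^(1/2) = 13.09894


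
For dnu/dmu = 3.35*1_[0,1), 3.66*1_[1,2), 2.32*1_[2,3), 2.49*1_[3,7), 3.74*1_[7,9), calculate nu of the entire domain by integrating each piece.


Integrate each piece of the Radon-Nikodym derivative:
Step 1: integral_0^1 3.35 dx = 3.35*(1-0) = 3.35*1 = 3.35
Step 2: integral_1^2 3.66 dx = 3.66*(2-1) = 3.66*1 = 3.66
Step 3: integral_2^3 2.32 dx = 2.32*(3-2) = 2.32*1 = 2.32
Step 4: integral_3^7 2.49 dx = 2.49*(7-3) = 2.49*4 = 9.96
Step 5: integral_7^9 3.74 dx = 3.74*(9-7) = 3.74*2 = 7.48
Total: 3.35 + 3.66 + 2.32 + 9.96 + 7.48 = 26.77


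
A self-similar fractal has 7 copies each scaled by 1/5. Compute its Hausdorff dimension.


For a self-similar set with N copies scaled by 1/r:
dim_H = log(N)/log(r) = log(7)/log(5)
= 1.94591/1.609438
= 1.209062


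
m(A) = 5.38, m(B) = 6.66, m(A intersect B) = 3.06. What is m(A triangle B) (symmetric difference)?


m(A Delta B) = m(A) + m(B) - 2*m(A n B)
= 5.38 + 6.66 - 2*3.06
= 5.38 + 6.66 - 6.12
= 5.92


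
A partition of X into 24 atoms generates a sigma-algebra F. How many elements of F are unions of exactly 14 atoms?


Each element of F is a union of some subset of the 24 atoms.
Elements that are unions of exactly 14 atoms correspond to 14-element subsets of the 24 atoms.
Count = C(24, 14) = 24! / (14! * 10!) = 1961256.


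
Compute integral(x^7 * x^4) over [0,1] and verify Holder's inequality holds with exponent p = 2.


Step 1: Exact integral of f*g = integral(x^11, 0, 1) = 1/12
     = 0.083333
Step 2: Holder bound with p=2, q=2:
  ||f||_p = (integral x^14 dx)^(1/2) = (1/15)^(1/2) = 0.258199
  ||g||_q = (integral x^8 dx)^(1/2) = (1/9)^(1/2) = 0.333333
Step 3: Holder bound = ||f||_p * ||g||_q = 0.258199 * 0.333333 = 0.086066
Verification: 0.083333 <= 0.086066 (Holder holds)


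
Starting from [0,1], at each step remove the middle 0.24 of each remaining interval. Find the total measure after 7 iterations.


Step 1: At each step, fraction remaining = 1 - 0.24 = 0.76
Step 2: After 7 steps, measure = (0.76)^7
Result = 0.146452


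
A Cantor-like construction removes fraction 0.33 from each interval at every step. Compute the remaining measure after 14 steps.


Step 1: At each step, fraction remaining = 1 - 0.33 = 0.67
Step 2: After 14 steps, measure = (0.67)^14
Result = 0.003673


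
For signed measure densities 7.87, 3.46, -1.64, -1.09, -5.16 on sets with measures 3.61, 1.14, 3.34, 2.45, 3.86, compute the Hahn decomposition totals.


Step 1: Compute signed measure on each set:
  Set 1: 7.87 * 3.61 = 28.4107
  Set 2: 3.46 * 1.14 = 3.9444
  Set 3: -1.64 * 3.34 = -5.4776
  Set 4: -1.09 * 2.45 = -2.6705
  Set 5: -5.16 * 3.86 = -19.9176
Step 2: Total signed measure = (28.4107) + (3.9444) + (-5.4776) + (-2.6705) + (-19.9176)
     = 4.2894
Step 3: Positive part mu+(X) = sum of positive contributions = 32.3551
Step 4: Negative part mu-(X) = |sum of negative contributions| = 28.0657


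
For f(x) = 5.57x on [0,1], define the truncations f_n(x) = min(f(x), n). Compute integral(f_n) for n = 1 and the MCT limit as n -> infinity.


f(x) = 5.57x on [0,1]; f_n(x) = min(5.57x, n). At n = 1:
Step 1: f(x) reaches 1 at x = 1/5.57 = 0.179533
Step 2: integral(f_1) = integral(5.57x, 0, 0.179533) + integral(1, 0.179533, 1)
       = 5.57*0.179533^2/2 + 1*(1 - 0.179533)
       = 0.089767 + 0.820467
       = 0.910233
Step 3: As n -> infinity, f_n increases to f, so by MCT integral(f_n) -> integral(f) = 5.57/2 = 2.785.
Convergence: integral(f_1) = 0.910233 -> 2.785 as n -> infinity


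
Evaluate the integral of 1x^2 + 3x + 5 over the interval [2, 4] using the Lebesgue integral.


The Lebesgue integral of a Riemann-integrable function agrees with the Riemann integral.
Antiderivative F(x) = (1/3)x^3 + (3/2)x^2 + 5x
F(4) = (1/3)*4^3 + (3/2)*4^2 + 5*4
     = (1/3)*64 + (3/2)*16 + 5*4
     = 21.333333 + 24 + 20
     = 65.333333
F(2) = 18.666667
Integral = F(4) - F(2) = 65.333333 - 18.666667 = 46.666667


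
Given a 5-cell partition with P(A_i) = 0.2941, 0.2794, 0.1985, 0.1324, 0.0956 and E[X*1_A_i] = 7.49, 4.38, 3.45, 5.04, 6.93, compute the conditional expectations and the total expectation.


For each cell A_i: E[X|A_i] = E[X*1_A_i] / P(A_i)
Step 1: E[X|A_1] = 7.49 / 0.2941 = 25.467528
Step 2: E[X|A_2] = 4.38 / 0.2794 = 15.67645
Step 3: E[X|A_3] = 3.45 / 0.1985 = 17.380353
Step 4: E[X|A_4] = 5.04 / 0.1324 = 38.066465
Step 5: E[X|A_5] = 6.93 / 0.0956 = 72.48954
Verification: E[X] = sum E[X*1_A_i] = 7.49 + 4.38 + 3.45 + 5.04 + 6.93 = 27.29


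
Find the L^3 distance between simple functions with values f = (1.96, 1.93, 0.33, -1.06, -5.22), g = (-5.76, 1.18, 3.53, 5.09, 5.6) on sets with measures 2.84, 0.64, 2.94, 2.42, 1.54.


Step 1: Compute differences f_i - g_i:
  1.96 - -5.76 = 7.72
  1.93 - 1.18 = 0.75
  0.33 - 3.53 = -3.2
  -1.06 - 5.09 = -6.15
  -5.22 - 5.6 = -10.82
Step 2: Compute |diff|^3 * measure for each set:
  |7.72|^3 * 2.84 = 460.099648 * 2.84 = 1306.683
  |0.75|^3 * 0.64 = 0.421875 * 0.64 = 0.27
  |-3.2|^3 * 2.94 = 32.768 * 2.94 = 96.33792
  |-6.15|^3 * 2.42 = 232.608375 * 2.42 = 562.912268
  |-10.82|^3 * 1.54 = 1266.723368 * 1.54 = 1950.753987
Step 3: Sum = 3916.957175
Step 4: ||f-g||_3 = (3916.957175)^(1/3) = 15.76339


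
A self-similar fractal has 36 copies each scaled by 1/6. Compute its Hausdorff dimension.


For a self-similar set with N copies scaled by 1/r:
dim_H = log(N)/log(r) = log(36)/log(6)
= 3.583519/1.791759
= 2


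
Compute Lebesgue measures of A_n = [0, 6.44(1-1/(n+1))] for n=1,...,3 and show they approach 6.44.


By continuity of measure from below: if A_n increases to A, then m(A_n) -> m(A).
Here A = [0, 6.44], so m(A) = 6.44
Step 1: a_1 = 6.44*(1 - 1/2) = 3.22, m(A_1) = 3.22
Step 2: a_2 = 6.44*(1 - 1/3) = 4.2933, m(A_2) = 4.2933
Step 3: a_3 = 6.44*(1 - 1/4) = 4.83, m(A_3) = 4.83
Limit: m(A_n) -> m([0,6.44]) = 6.44


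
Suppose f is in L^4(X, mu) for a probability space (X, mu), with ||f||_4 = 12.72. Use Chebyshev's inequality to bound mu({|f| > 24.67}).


Chebyshev/Markov inequality: mu(|f| > eps) <= (||f||_p / eps)^p
Step 1: ||f||_4 / eps = 12.72 / 24.67 = 0.515606
Step 2: Raise to power p = 4:
  (0.515606)^4 = 0.070676
Step 3: Therefore mu(|f| > 24.67) <= 0.070676


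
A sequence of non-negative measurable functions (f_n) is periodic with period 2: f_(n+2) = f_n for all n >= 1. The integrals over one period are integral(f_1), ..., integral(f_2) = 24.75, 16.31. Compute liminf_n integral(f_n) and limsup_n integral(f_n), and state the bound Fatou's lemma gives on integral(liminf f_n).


The sequence (integral(f_n)) is periodic with period 2, repeating the values 24.75, 16.31 indefinitely.
Step 1: For a periodic sequence, every tail (a_m, a_(m+1), ...) contains all 2 period values infinitely often.
Step 2: Hence inf of every tail = min of the period values = min(24.75, 16.31) = 16.31.
        liminf_n integral(f_n) = sup over m of (inf of tail from m) = 16.31.
Step 3: Similarly sup of every tail = max of the period values = 24.75.
        limsup_n integral(f_n) = 24.75.
Step 4: Fatou's lemma: integral(liminf_n f_n) <= liminf_n integral(f_n) = 16.31.
        So the integral of the pointwise liminf is at most 16.31.


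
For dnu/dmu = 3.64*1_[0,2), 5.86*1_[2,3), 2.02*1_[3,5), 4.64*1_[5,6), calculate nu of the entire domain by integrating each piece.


Integrate each piece of the Radon-Nikodym derivative:
Step 1: integral_0^2 3.64 dx = 3.64*(2-0) = 3.64*2 = 7.28
Step 2: integral_2^3 5.86 dx = 5.86*(3-2) = 5.86*1 = 5.86
Step 3: integral_3^5 2.02 dx = 2.02*(5-3) = 2.02*2 = 4.04
Step 4: integral_5^6 4.64 dx = 4.64*(6-5) = 4.64*1 = 4.64
Total: 7.28 + 5.86 + 4.04 + 4.64 = 21.82


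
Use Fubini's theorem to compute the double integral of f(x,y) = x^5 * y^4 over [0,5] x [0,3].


By Fubini's theorem, the double integral factors as a product of single integrals:
Step 1: integral_0^5 x^5 dx = [x^6/6] from 0 to 5
     = 5^6/6 = 2604.166667
Step 2: integral_0^3 y^4 dy = [y^5/5] from 0 to 3
     = 3^5/5 = 48.6
Step 3: Double integral = 2604.166667 * 48.6 = 126562.5


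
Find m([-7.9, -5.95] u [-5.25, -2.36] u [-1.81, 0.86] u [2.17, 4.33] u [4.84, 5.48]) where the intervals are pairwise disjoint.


For pairwise disjoint intervals, m(union) = sum of lengths.
= (-5.95 - -7.9) + (-2.36 - -5.25) + (0.86 - -1.81) + (4.33 - 2.17) + (5.48 - 4.84)
= 1.95 + 2.89 + 2.67 + 2.16 + 0.64
= 10.31


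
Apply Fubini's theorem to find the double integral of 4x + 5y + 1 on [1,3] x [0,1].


By Fubini, integrate in x first, then y.
Step 1: Fix y, integrate over x in [1,3]:
  integral(4x + 5y + 1, x=1..3)
  = 4*(3^2 - 1^2)/2 + (5y + 1)*(3 - 1)
  = 16 + (5y + 1)*2
  = 16 + 10y + 2
  = 18 + 10y
Step 2: Integrate over y in [0,1]:
  integral(18 + 10y, y=0..1)
  = 18*1 + 10*(1^2 - 0^2)/2
  = 18 + 5
  = 23


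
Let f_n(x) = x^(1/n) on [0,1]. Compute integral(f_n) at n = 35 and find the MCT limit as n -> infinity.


At n = 35: f_35(x) = x^(1/35).
Step 1: integral(x^(1/35), 0, 1) = [x^(1/35+1) / (1/35+1)] from 0 to 1
     = 1 / (1/35 + 1) = 1 / ((35+1)/35) = 35/(35+1)
     = 35/36 = 0.972222
Step 2: As n -> infinity, f_n(x) = x^(1/n) -> 1 for x in (0,1], and f_n is increasing in n.
By MCT, lim_n integral(f_n) = integral(lim_n f_n) = integral(1, 0, 1) = 1.
Step 3: Verify convergence: 35/36 = 0.972222 -> 1


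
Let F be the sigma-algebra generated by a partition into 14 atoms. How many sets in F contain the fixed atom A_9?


Each element of F is a union of some subset S of the 14 atoms.
The element contains A_9 iff A_9 is in S.
So we count subsets S of {A_1,...,A_14} with A_9 in S: choose freely among the other 13 atoms.
Count = 2^(14-1) = 2^13 = 8192.


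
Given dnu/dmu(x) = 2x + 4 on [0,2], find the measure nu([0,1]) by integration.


nu(A) = integral_A (dnu/dmu) dmu = integral_0^1 (2x + 4) dx
Step 1: Antiderivative F(x) = (2/2)x^2 + 4x
Step 2: F(1) = (2/2)*1^2 + 4*1 = 1 + 4 = 5
Step 3: F(0) = (2/2)*0^2 + 4*0 = 0.0 + 0 = 0.0
Step 4: nu([0,1]) = F(1) - F(0) = 5 - 0.0 = 5


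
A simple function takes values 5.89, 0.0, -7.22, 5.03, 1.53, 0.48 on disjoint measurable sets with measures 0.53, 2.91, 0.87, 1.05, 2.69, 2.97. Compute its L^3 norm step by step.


Step 1: Compute |f_i|^3 for each value:
  |5.89|^3 = 204.336469
  |0.0|^3 = 0.0
  |-7.22|^3 = 376.367048
  |5.03|^3 = 127.263527
  |1.53|^3 = 3.581577
  |0.48|^3 = 0.110592
Step 2: Multiply by measures and sum:
  204.336469 * 0.53 = 108.298329
  0.0 * 2.91 = 0.0
  376.367048 * 0.87 = 327.439332
  127.263527 * 1.05 = 133.626703
  3.581577 * 2.69 = 9.634442
  0.110592 * 2.97 = 0.328458
Sum = 108.298329 + 0.0 + 327.439332 + 133.626703 + 9.634442 + 0.328458 = 579.327264
Step 3: Take the p-th root:
||f||_3 = (579.327264)^(1/3) = 8.336325


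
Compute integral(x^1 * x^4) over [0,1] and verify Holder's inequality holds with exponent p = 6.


Step 1: Exact integral of f*g = integral(x^5, 0, 1) = 1/6
     = 0.166667
Step 2: Holder bound with p=6, q=1.2:
  ||f||_p = (integral x^6 dx)^(1/6) = (1/7)^(1/6) = 0.72302
  ||g||_q = (integral x^4.8 dx)^(1/1.2) = (1/5.8)^(1/1.2) = 0.231105
Step 3: Holder bound = ||f||_p * ||g||_q = 0.72302 * 0.231105 = 0.167094
Verification: 0.166667 <= 0.167094 (Holder holds)


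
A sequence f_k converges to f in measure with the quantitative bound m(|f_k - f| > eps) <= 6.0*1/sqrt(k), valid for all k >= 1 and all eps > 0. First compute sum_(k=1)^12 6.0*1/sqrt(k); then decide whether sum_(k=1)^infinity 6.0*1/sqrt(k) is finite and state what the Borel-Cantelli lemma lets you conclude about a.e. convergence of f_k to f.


Step 1: List the terms 6.0*1/sqrt(k) for k = 1 to 12:
  k=1: 6
  k=2: 4.242641
  k=3: 3.464102
  k=4: 3
  k=5: 2.683282
  k=6: 2.44949
  k=7: 2.267787
  k=8: 2.12132
  k=9: 2
  k=10: 1.897367
  k=11: 1.809068
  k=12: 1.732051
Step 2: Partial sum = 6 + 4.242641 + 3.464102 + 3 + 2.683282 + 2.44949 + 2.267787 + 2.12132 + 2 + 1.897367 + 1.809068 + 1.732051
     = 33.667106
Step 3: The full series sum_(k>=1) 6.0*1/sqrt(k) diverges (p-series with p = 1/2 <= 1; a nonzero constant multiple of a divergent series diverges).
Step 4: The (first) Borel-Cantelli lemma requires a summable sequence of measures, so it does not apply here;
        from this bound alone no conclusion about a.e. convergence can be drawn (convergence in measure still
        gives an a.e.-convergent subsequence, but not a.e. convergence of the whole sequence).
Conclusion: series diverges; Borel-Cantelli is inconclusive about a.e. convergence of f_k.


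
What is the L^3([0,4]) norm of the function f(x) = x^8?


Step 1: ||f||_3 = (integral_0^4 |x^8|^3 dx)^(1/3)
     = (integral_0^4 x^24 dx)^(1/3)
Step 2: integral_0^4 x^24 dx = [x^25/(25)] from 0 to 4 = 4^25/25
     = 1125899906842624/25 = 4.503600e+13
Step 3: ||f||_3 = (4.503600e+13)^(1/3) = 35578.414584


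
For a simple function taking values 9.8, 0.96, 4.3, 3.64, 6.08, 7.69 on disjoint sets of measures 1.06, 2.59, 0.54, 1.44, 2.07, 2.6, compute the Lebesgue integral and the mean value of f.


Step 1: Integral = sum(value_i * measure_i)
= 9.8*1.06 + 0.96*2.59 + 4.3*0.54 + 3.64*1.44 + 6.08*2.07 + 7.69*2.6
= 10.388 + 2.4864 + 2.322 + 5.2416 + 12.5856 + 19.994
= 53.0176
Step 2: Total measure of domain = 1.06 + 2.59 + 0.54 + 1.44 + 2.07 + 2.6 = 10.3
Step 3: Average value = 53.0176 / 10.3 = 5.14734


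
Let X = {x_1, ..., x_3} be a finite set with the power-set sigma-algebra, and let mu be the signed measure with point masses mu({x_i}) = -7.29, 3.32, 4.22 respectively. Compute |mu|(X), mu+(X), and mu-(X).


Step 1: Every measurable set is a union of atoms (the cells / points), so a Hahn decomposition is
  obtained by grouping atoms by sign: P = union of atoms with mu > 0, N = union of the remaining atoms.
  Atoms in P (indices): 2, 3;  atoms in N (indices): 1
  Positive values: 3.32, 4.22
  Negative values: -7.29
Step 2: mu+(X) = mu(P) = sum of positive atom values = 7.54
Step 3: mu-(X) = -mu(N) = sum of |negative atom values| = 7.29
Step 4: |mu|(X) = mu+(X) + mu-(X) = 7.54 + 7.29 = 14.83


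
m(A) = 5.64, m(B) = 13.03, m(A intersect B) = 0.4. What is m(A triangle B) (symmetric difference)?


m(A Delta B) = m(A) + m(B) - 2*m(A n B)
= 5.64 + 13.03 - 2*0.4
= 5.64 + 13.03 - 0.8
= 17.87


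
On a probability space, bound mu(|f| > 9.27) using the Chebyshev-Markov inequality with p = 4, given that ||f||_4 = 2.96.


Chebyshev/Markov inequality: mu(|f| > eps) <= (||f||_p / eps)^p
Step 1: ||f||_4 / eps = 2.96 / 9.27 = 0.31931
Step 2: Raise to power p = 4:
  (0.31931)^4 = 0.010396
Step 3: Therefore mu(|f| > 9.27) <= 0.010396


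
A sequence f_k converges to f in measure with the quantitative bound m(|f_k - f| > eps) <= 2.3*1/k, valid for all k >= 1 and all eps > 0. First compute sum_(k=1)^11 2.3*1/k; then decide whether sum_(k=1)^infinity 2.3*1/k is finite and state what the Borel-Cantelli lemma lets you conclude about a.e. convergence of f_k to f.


Step 1: List the terms 2.3*1/k for k = 1 to 11:
  k=1: 2.3
  k=2: 1.15
  k=3: 0.766667
  k=4: 0.575
  k=5: 0.46
  k=6: 0.383333
  k=7: 0.328571
  k=8: 0.2875
  k=9: 0.255556
  k=10: 0.23
  k=11: 0.209091
Step 2: Partial sum = 2.3 + 1.15 + 0.766667 + 0.575 + 0.46 + 0.383333 + 0.328571 + 0.2875 + 0.255556 + 0.23 + 0.209091
     = 6.945718
Step 3: The full series sum_(k>=1) 2.3*1/k diverges (harmonic series, p = 1; a nonzero constant multiple of a divergent series diverges).
Step 4: The (first) Borel-Cantelli lemma requires a summable sequence of measures, so it does not apply here;
        from this bound alone no conclusion about a.e. convergence can be drawn (convergence in measure still
        gives an a.e.-convergent subsequence, but not a.e. convergence of the whole sequence).
Conclusion: series diverges; Borel-Cantelli is inconclusive about a.e. convergence of f_k.


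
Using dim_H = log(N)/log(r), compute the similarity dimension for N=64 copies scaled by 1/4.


For a self-similar set with N copies scaled by 1/r:
dim_H = log(N)/log(r) = log(64)/log(4)
= 4.158883/1.386294
= 3


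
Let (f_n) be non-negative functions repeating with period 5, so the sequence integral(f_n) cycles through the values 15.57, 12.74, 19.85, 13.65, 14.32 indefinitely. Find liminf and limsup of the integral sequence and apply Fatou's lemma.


The sequence (integral(f_n)) is periodic with period 5, repeating the values 15.57, 12.74, 19.85, 13.65, 14.32 indefinitely.
Step 1: For a periodic sequence, every tail (a_m, a_(m+1), ...) contains all 5 period values infinitely often.
Step 2: Hence inf of every tail = min of the period values = min(15.57, 12.74, 19.85, 13.65, 14.32) = 12.74.
        liminf_n integral(f_n) = sup over m of (inf of tail from m) = 12.74.
Step 3: Similarly sup of every tail = max of the period values = 19.85.
        limsup_n integral(f_n) = 19.85.
Step 4: Fatou's lemma: integral(liminf_n f_n) <= liminf_n integral(f_n) = 12.74.
        So the integral of the pointwise liminf is at most 12.74.
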